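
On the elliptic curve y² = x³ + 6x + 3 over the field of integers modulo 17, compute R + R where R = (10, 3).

tangent at (10, 3): λ = (3·10² + 6)/(2·3) ≡ 0/6. 6⁻¹ ≡ 3 (mod 17) since 6·3 = 18 ≡ 1, so λ ≡ 0·3 ≡ 0.
  x = λ² - 10 - 10 = 0 - 20 ≡ 14; y = λ·(10 - 14) - 3 ≡ 14. → (14, 14)

(14, 14)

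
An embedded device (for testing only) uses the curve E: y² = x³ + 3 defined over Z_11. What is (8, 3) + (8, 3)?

tangent at (8, 3): λ = (3·8² + 0)/(2·3) ≡ 5/6. 6⁻¹ ≡ 2 (mod 11), so λ ≡ 5·2 ≡ 10.
  x = λ² - 8 - 8 = 100 - 16 ≡ 7; y = λ·(8 - 7) - 3 ≡ 7. → (7, 7)

(7, 7)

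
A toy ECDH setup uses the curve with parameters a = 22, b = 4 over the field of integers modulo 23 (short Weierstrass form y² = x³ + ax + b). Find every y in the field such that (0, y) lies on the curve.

x³ + 22x + 4 = 4 ≡ 4 (mod 23).
Square roots of 4 mod 23: 2 and 21 (since 2² = 4 ≡ 4).

2, 21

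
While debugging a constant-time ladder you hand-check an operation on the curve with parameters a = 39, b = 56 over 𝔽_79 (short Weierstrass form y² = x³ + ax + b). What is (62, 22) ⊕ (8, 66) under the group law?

(71, 38)

(62, 22) + (8, 66). λ = (66 - 22)/(8 - 62) ≡ 44/25 mod 79. 25⁻¹ ≡ 19 (mod 79) since 25·19 = 475 ≡ 1, so λ ≡ 46.
  x = λ² - 62 - 8 = 2116 - 70 ≡ 71; y = λ·(62 - 71) - 22 ≡ 38. → (71, 38)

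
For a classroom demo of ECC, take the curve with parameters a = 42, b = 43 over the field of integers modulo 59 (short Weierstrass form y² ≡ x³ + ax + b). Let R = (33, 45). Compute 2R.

(50, 36)

tangent at (33, 45): λ = (3·33² + 42)/(2·45) ≡ 5/31. 31⁻¹ ≡ 40 (mod 59) since 31·40 = 1240 ≡ 1, so λ ≡ 5·40 ≡ 23.
  x = λ² - 33 - 33 = 529 - 66 ≡ 50; y = λ·(33 - 50) - 45 ≡ 36. → (50, 36)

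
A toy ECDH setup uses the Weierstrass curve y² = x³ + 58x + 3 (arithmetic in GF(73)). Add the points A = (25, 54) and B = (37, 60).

(25, 54) + (37, 60). λ = (60 - 54)/(37 - 25) ≡ 6/12 mod 73. 12⁻¹ ≡ 67 (mod 73), so λ ≡ 37.
  x = λ² - 25 - 37 = 1369 - 62 ≡ 66; y = λ·(25 - 66) - 54 ≡ 35. → (66, 35)

(66, 35)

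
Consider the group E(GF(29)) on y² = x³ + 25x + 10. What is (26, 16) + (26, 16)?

tangent at (26, 16): λ = (3·26² + 25)/(2·16) ≡ 23/3. 3⁻¹ ≡ 10 (mod 29) since 3·10 = 30 ≡ 1, so λ ≡ 23·10 ≡ 27.
  x = λ² - 26 - 26 = 729 - 52 ≡ 10; y = λ·(26 - 10) - 16 ≡ 10. → (10, 10)

(10, 10)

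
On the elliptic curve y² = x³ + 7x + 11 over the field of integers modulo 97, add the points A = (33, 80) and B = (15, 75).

(38, 21)

(33, 80) + (15, 75). λ = (75 - 80)/(15 - 33) ≡ 92/79 mod 97. 79⁻¹ ≡ 70 (mod 97), so λ ≡ 38.
  x = λ² - 33 - 15 = 1444 - 48 ≡ 38; y = λ·(33 - 38) - 80 ≡ 21. → (38, 21)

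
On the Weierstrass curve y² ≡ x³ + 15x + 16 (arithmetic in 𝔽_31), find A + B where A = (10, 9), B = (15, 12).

(10, 9) + (15, 12). λ = (12 - 9)/(15 - 10) ≡ 3/5 mod 31. 5⁻¹ ≡ 25 (mod 31), so λ ≡ 13.
  x = λ² - 10 - 15 = 169 - 25 ≡ 20; y = λ·(10 - 20) - 9 ≡ 16. → (20, 16)

(20, 16)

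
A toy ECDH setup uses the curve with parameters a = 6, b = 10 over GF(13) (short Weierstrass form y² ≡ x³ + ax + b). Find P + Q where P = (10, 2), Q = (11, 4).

(10, 2) + (11, 4). λ = (4 - 2)/(11 - 10) ≡ 2/1 mod 13. 1⁻¹ ≡ 1 (mod 13), so λ ≡ 2.
  x = λ² - 10 - 11 = 4 - 21 ≡ 9; y = λ·(10 - 9) - 2 ≡ 0. → (9, 0)

(9, 0)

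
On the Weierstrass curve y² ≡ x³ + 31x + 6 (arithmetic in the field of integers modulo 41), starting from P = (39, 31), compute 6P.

Double-and-add on 6 = (110)₂. Start with P = (39, 31) for the leading 1-bit.
double: tangent at (39, 31): λ = (3·39² + 31)/(2·31) ≡ 2/21. 21⁻¹ ≡ 2 (mod 41), so λ ≡ 2·2 ≡ 4.
  x = λ² - 39 - 39 = 16 - 78 ≡ 20; y = λ·(39 - 20) - 31 ≡ 4. → (20, 4)
add P: (20, 4) + (39, 31). λ = (31 - 4)/(39 - 20) ≡ 27/19 mod 41. 19⁻¹ ≡ 13 (mod 41) since 19·13 = 247 ≡ 1, so λ ≡ 23.
  x = λ² - 20 - 39 = 529 - 59 ≡ 19; y = λ·(20 - 19) - 4 ≡ 19. → (19, 19)
double: tangent at (19, 19): λ = (3·19² + 31)/(2·19) ≡ 7/38. 38⁻¹ ≡ 27 (mod 41) since 38·27 = 1026 ≡ 1, so λ ≡ 7·27 ≡ 25.
  x = λ² - 19 - 19 = 625 - 38 ≡ 13; y = λ·(19 - 13) - 19 ≡ 8. → (13, 8)

(13, 8)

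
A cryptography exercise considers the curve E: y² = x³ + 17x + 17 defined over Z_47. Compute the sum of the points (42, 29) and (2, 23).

(21, 0)

(42, 29) + (2, 23). λ = (23 - 29)/(2 - 42) ≡ 41/7 mod 47. 7⁻¹ ≡ 27 (mod 47), so λ ≡ 26.
  x = λ² - 42 - 2 = 676 - 44 ≡ 21; y = λ·(42 - 21) - 29 ≡ 0. → (21, 0)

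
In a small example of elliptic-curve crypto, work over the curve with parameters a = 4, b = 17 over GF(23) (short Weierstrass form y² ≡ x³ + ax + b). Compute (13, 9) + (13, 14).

The two points share x = 13 and their y-coordinates satisfy 9 + 14 ≡ 0 (mod 23), so they are inverses. Their sum is 𝒪.

O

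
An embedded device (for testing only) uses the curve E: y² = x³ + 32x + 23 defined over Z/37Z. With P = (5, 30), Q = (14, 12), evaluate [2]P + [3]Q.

(12, 10)

First 2P:
Repeated addition: build up to 2P.
2P: tangent at (5, 30): λ = (3·5² + 32)/(2·30) ≡ 33/23. 23⁻¹ ≡ 29 (mod 37), so λ ≡ 33·29 ≡ 32.
  x = λ² - 5 - 5 = 1024 - 10 ≡ 15; y = λ·(5 - 15) - 30 ≡ 20. → (15, 20)
2P = (15, 20).
Next 3Q:
Repeated addition: build up to 3Q.
2Q: tangent at (14, 12): λ = (3·14² + 32)/(2·12) ≡ 28/24. 24⁻¹ ≡ 17 (mod 37), so λ ≡ 28·17 ≡ 32.
  x = λ² - 14 - 14 = 1024 - 28 ≡ 34; y = λ·(14 - 34) - 12 ≡ 14. → (34, 14)
3Q: (34, 14) + (14, 12). λ = (12 - 14)/(14 - 34) ≡ 35/17 mod 37. 17⁻¹ ≡ 24 (mod 37) since 17·24 = 408 ≡ 1, so λ ≡ 26.
  x = λ² - 34 - 14 = 676 - 48 ≡ 36; y = λ·(34 - 36) - 14 ≡ 8. → (36, 8)
3Q = (36, 8).
Finally 2P + 3Q:
(15, 20) + (36, 8). λ = (8 - 20)/(36 - 15) ≡ 25/21 mod 37. 21⁻¹ ≡ 30 (mod 37) since 21·30 = 630 ≡ 1, so λ ≡ 10.
  x = λ² - 15 - 36 = 100 - 51 ≡ 12; y = λ·(15 - 12) - 20 ≡ 10. → (12, 10)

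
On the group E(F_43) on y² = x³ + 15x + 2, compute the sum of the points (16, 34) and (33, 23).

(9, 7)

(16, 34) + (33, 23). λ = (23 - 34)/(33 - 16) ≡ 32/17 mod 43. 17⁻¹ ≡ 38 (mod 43) since 17·38 = 646 ≡ 1, so λ ≡ 12.
  x = λ² - 16 - 33 = 144 - 49 ≡ 9; y = λ·(16 - 9) - 34 ≡ 7. → (9, 7)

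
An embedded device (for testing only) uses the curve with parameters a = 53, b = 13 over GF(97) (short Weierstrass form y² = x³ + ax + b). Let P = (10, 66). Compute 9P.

Repeated addition: build up to 9P.
2P: tangent at (10, 66): λ = (3·10² + 53)/(2·66) ≡ 62/35. 35⁻¹ ≡ 61 (mod 97) since 35·61 = 2135 ≡ 1, so λ ≡ 62·61 ≡ 96.
  x = λ² - 10 - 10 = 9216 - 20 ≡ 78; y = λ·(10 - 78) - 66 ≡ 2. → (78, 2)
3P: (78, 2) + (10, 66). λ = (66 - 2)/(10 - 78) ≡ 64/29 mod 97. 29⁻¹ ≡ 87 (mod 97), so λ ≡ 39.
  x = λ² - 78 - 10 = 1521 - 88 ≡ 75; y = λ·(78 - 75) - 2 ≡ 18. → (75, 18)
4P: (75, 18) + (10, 66). λ = (66 - 18)/(10 - 75) ≡ 48/32 mod 97. 32⁻¹ ≡ 94 (mod 97), so λ ≡ 50.
  x = λ² - 75 - 10 = 2500 - 85 ≡ 87; y = λ·(75 - 87) - 18 ≡ 61. → (87, 61)
5P: (87, 61) + (10, 66). λ = (66 - 61)/(10 - 87) ≡ 5/20 mod 97. 20⁻¹ ≡ 34 (mod 97), so λ ≡ 73.
  x = λ² - 87 - 10 = 5329 - 97 ≡ 91; y = λ·(87 - 91) - 61 ≡ 35. → (91, 35)
6P: (91, 35) + (10, 66). λ = (66 - 35)/(10 - 91) ≡ 31/16 mod 97. 16⁻¹ ≡ 91 (mod 97) since 16·91 = 1456 ≡ 1, so λ ≡ 8.
  x = λ² - 91 - 10 = 64 - 101 ≡ 60; y = λ·(91 - 60) - 35 ≡ 19. → (60, 19)
7P: (60, 19) + (10, 66). λ = (66 - 19)/(10 - 60) ≡ 47/47 mod 97. 47⁻¹ ≡ 64 (mod 97), so λ ≡ 1.
  x = λ² - 60 - 10 = 1 - 70 ≡ 28; y = λ·(60 - 28) - 19 ≡ 13. → (28, 13)
8P: (28, 13) + (10, 66). λ = (66 - 13)/(10 - 28) ≡ 53/79 mod 97. 79⁻¹ ≡ 70 (mod 97) since 79·70 = 5530 ≡ 1, so λ ≡ 24.
  x = λ² - 28 - 10 = 576 - 38 ≡ 53; y = λ·(28 - 53) - 13 ≡ 66. → (53, 66)
9P: (53, 66) + (10, 66). λ = (66 - 66)/(10 - 53) ≡ 0/54 mod 97. 54⁻¹ ≡ 9 (mod 97), so λ ≡ 0.
  x = λ² - 53 - 10 = 0 - 63 ≡ 34; y = λ·(53 - 34) - 66 ≡ 31. → (34, 31)

(34, 31)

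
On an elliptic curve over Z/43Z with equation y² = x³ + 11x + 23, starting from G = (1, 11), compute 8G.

(2, 15)

Repeated addition: build up to 8G.
2G: tangent at (1, 11): λ = (3·1² + 11)/(2·11) ≡ 14/22. 22⁻¹ ≡ 2 (mod 43) since 22·2 = 44 ≡ 1, so λ ≡ 14·2 ≡ 28.
  x = λ² - 1 - 1 = 784 - 2 ≡ 8; y = λ·(1 - 8) - 11 ≡ 8. → (8, 8)
3G: (8, 8) + (1, 11). λ = (11 - 8)/(1 - 8) ≡ 3/36 mod 43. 36⁻¹ ≡ 6 (mod 43) since 36·6 = 216 ≡ 1, so λ ≡ 18.
  x = λ² - 8 - 1 = 324 - 9 ≡ 14; y = λ·(8 - 14) - 8 ≡ 13. → (14, 13)
4G: (14, 13) + (1, 11). λ = (11 - 13)/(1 - 14) ≡ 41/30 mod 43. 30⁻¹ ≡ 33 (mod 43) since 30·33 = 990 ≡ 1, so λ ≡ 20.
  x = λ² - 14 - 1 = 400 - 15 ≡ 41; y = λ·(14 - 41) - 13 ≡ 6. → (41, 6)
5G: (41, 6) + (1, 11). λ = (11 - 6)/(1 - 41) ≡ 5/3 mod 43. 3⁻¹ ≡ 29 (mod 43), so λ ≡ 16.
  x = λ² - 41 - 1 = 256 - 42 ≡ 42; y = λ·(41 - 42) - 6 ≡ 21. → (42, 21)
6G: (42, 21) + (1, 11). λ = (11 - 21)/(1 - 42) ≡ 33/2 mod 43. 2⁻¹ ≡ 22 (mod 43), so λ ≡ 38.
  x = λ² - 42 - 1 = 1444 - 43 ≡ 25; y = λ·(42 - 25) - 21 ≡ 23. → (25, 23)
7G: (25, 23) + (1, 11). λ = (11 - 23)/(1 - 25) ≡ 31/19 mod 43. 19⁻¹ ≡ 34 (mod 43), so λ ≡ 22.
  x = λ² - 25 - 1 = 484 - 26 ≡ 28; y = λ·(25 - 28) - 23 ≡ 40. → (28, 40)
8G: (28, 40) + (1, 11). λ = (11 - 40)/(1 - 28) ≡ 14/16 mod 43. 16⁻¹ ≡ 35 (mod 43) since 16·35 = 560 ≡ 1, so λ ≡ 17.
  x = λ² - 28 - 1 = 289 - 29 ≡ 2; y = λ·(28 - 2) - 40 ≡ 15. → (2, 15)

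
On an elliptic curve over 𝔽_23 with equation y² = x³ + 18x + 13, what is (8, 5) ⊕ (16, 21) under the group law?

(8, 5) + (16, 21). λ = (21 - 5)/(16 - 8) ≡ 16/8 mod 23. 8⁻¹ ≡ 3 (mod 23), so λ ≡ 2.
  x = λ² - 8 - 16 = 4 - 24 ≡ 3; y = λ·(8 - 3) - 5 ≡ 5. → (3, 5)

(3, 5)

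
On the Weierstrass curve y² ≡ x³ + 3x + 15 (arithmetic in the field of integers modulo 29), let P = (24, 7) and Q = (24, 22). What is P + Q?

O

The two points share x = 24 and their y-coordinates satisfy 7 + 22 ≡ 0 (mod 29), so they are inverses. Their sum is 𝒪.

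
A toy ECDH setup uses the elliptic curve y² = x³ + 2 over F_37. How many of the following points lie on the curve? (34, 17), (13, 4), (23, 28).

1

(34, 17): 17² ≡ 30, rhs ≡ 12 → off.
(13, 4): 4² ≡ 16, rhs ≡ 16 → on.
(23, 28): 28² ≡ 7, rhs ≡ 33 → off.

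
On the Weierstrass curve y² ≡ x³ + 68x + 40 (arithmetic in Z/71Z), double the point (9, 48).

(6, 66)

tangent at (9, 48): λ = (3·9² + 68)/(2·48) ≡ 27/25. 25⁻¹ ≡ 54 (mod 71), so λ ≡ 27·54 ≡ 38.
  x = λ² - 9 - 9 = 1444 - 18 ≡ 6; y = λ·(9 - 6) - 48 ≡ 66. → (6, 66)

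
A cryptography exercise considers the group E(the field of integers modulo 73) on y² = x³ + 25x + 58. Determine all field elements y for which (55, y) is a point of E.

28, 45

x³ + 25x + 58 = 167808 ≡ 54 (mod 73).
Square roots of 54 mod 73: 28 and 45 (since 28² = 784 ≡ 54).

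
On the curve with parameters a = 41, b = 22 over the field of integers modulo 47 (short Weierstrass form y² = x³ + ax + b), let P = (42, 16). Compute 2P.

tangent at (42, 16): λ = (3·42² + 41)/(2·16) ≡ 22/32. 32⁻¹ ≡ 25 (mod 47), so λ ≡ 22·25 ≡ 33.
  x = λ² - 42 - 42 = 1089 - 84 ≡ 18; y = λ·(42 - 18) - 16 ≡ 24. → (18, 24)

(18, 24)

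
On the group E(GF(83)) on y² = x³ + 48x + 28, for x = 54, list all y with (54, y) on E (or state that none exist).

none

x³ + 48x + 28 = 160084 ≡ 60 (mod 83).
60 is a non-residue mod 83; no y exists.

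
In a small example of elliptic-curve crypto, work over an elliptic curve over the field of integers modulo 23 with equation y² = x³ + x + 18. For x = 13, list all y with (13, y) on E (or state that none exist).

none

x³ + 1x + 18 = 2228 ≡ 20 (mod 23).
20 is a non-residue mod 23; no y exists.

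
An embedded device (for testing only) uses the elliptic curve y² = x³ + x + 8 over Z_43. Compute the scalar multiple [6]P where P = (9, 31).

(42, 36)

Double-and-add on 6 = (110)₂. Start with P = (9, 31) for the leading 1-bit.
double: tangent at (9, 31): λ = (3·9² + 1)/(2·31) ≡ 29/19. 19⁻¹ ≡ 34 (mod 43) since 19·34 = 646 ≡ 1, so λ ≡ 29·34 ≡ 40.
  x = λ² - 9 - 9 = 1600 - 18 ≡ 34; y = λ·(9 - 34) - 31 ≡ 1. → (34, 1)
add P: (34, 1) + (9, 31). λ = (31 - 1)/(9 - 34) ≡ 30/18 mod 43. 18⁻¹ ≡ 12 (mod 43), so λ ≡ 16.
  x = λ² - 34 - 9 = 256 - 43 ≡ 41; y = λ·(34 - 41) - 1 ≡ 16. → (41, 16)
double: tangent at (41, 16): λ = (3·41² + 1)/(2·16) ≡ 13/32. 32⁻¹ ≡ 39 (mod 43) since 32·39 = 1248 ≡ 1, so λ ≡ 13·39 ≡ 34.
  x = λ² - 41 - 41 = 1156 - 82 ≡ 42; y = λ·(41 - 42) - 16 ≡ 36. → (42, 36)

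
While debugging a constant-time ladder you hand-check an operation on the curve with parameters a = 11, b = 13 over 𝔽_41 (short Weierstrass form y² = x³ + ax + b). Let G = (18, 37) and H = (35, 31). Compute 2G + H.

(13, 37)

First 2G:
Repeated addition: build up to 2G.
2G: tangent at (18, 37): λ = (3·18² + 11)/(2·37) ≡ 40/33. 33⁻¹ ≡ 5 (mod 41), so λ ≡ 40·5 ≡ 36.
  x = λ² - 18 - 18 = 1296 - 36 ≡ 30; y = λ·(18 - 30) - 37 ≡ 23. → (30, 23)
2G = (30, 23).
Finally 2G + H:
(30, 23) + (35, 31). λ = (31 - 23)/(35 - 30) ≡ 8/5 mod 41. 5⁻¹ ≡ 33 (mod 41) since 5·33 = 165 ≡ 1, so λ ≡ 18.
  x = λ² - 30 - 35 = 324 - 65 ≡ 13; y = λ·(30 - 13) - 23 ≡ 37. → (13, 37)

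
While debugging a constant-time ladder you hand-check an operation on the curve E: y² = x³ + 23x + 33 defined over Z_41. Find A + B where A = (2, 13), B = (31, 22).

(2, 13) + (31, 22). λ = (22 - 13)/(31 - 2) ≡ 9/29 mod 41. 29⁻¹ ≡ 17 (mod 41), so λ ≡ 30.
  x = λ² - 2 - 31 = 900 - 33 ≡ 6; y = λ·(2 - 6) - 13 ≡ 31. → (6, 31)

(6, 31)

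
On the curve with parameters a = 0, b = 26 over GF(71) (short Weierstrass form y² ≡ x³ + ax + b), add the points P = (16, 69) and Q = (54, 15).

(16, 2)

(16, 69) + (54, 15). λ = (15 - 69)/(54 - 16) ≡ 17/38 mod 71. 38⁻¹ ≡ 43 (mod 71) since 38·43 = 1634 ≡ 1, so λ ≡ 21.
  x = λ² - 16 - 54 = 441 - 70 ≡ 16; y = λ·(16 - 16) - 69 ≡ 2. → (16, 2)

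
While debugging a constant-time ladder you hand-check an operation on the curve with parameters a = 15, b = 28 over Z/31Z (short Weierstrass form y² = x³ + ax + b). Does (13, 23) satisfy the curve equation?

y² = 23² ≡ 2; x³ + 15x + 28 = 2420 ≡ 2 (mod 31). 2 = 2.

yes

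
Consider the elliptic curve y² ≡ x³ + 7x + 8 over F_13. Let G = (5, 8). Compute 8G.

Repeated addition: build up to 8G.
2G: tangent at (5, 8): λ = (3·5² + 7)/(2·8) ≡ 4/3. 3⁻¹ ≡ 9 (mod 13), so λ ≡ 4·9 ≡ 10.
  x = λ² - 5 - 5 = 100 - 10 ≡ 12; y = λ·(5 - 12) - 8 ≡ 0. → (12, 0)
3G: (12, 0) + (5, 8). λ = (8 - 0)/(5 - 12) ≡ 8/6 mod 13. 6⁻¹ ≡ 11 (mod 13) since 6·11 = 66 ≡ 1, so λ ≡ 10.
  x = λ² - 12 - 5 = 100 - 17 ≡ 5; y = λ·(12 - 5) - 0 ≡ 5. → (5, 5)
4G: (5, 5) + (5, 8): same x and y₁ ≡ -y₂, so the sum is O.
5G: O + (5, 8) = (5, 8) (identity).
6G: tangent at (5, 8): λ = (3·5² + 7)/(2·8) ≡ 4/3. 3⁻¹ ≡ 9 (mod 13) since 3·9 = 27 ≡ 1, so λ ≡ 4·9 ≡ 10.
  x = λ² - 5 - 5 = 100 - 10 ≡ 12; y = λ·(5 - 12) - 8 ≡ 0. → (12, 0)
7G: (12, 0) + (5, 8). λ = (8 - 0)/(5 - 12) ≡ 8/6 mod 13. 6⁻¹ ≡ 11 (mod 13) since 6·11 = 66 ≡ 1, so λ ≡ 10.
  x = λ² - 12 - 5 = 100 - 17 ≡ 5; y = λ·(12 - 5) - 0 ≡ 5. → (5, 5)
8G: (5, 5) + (5, 8): same x and y₁ ≡ -y₂, so the sum is O.

O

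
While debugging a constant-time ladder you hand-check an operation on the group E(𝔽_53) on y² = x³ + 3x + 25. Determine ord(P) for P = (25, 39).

12

2P: tangent at (25, 39): λ = (3·25² + 3)/(2·39) ≡ 23/25. 25⁻¹ ≡ 17 (mod 53) since 25·17 = 425 ≡ 1, so λ ≡ 23·17 ≡ 20.
  x = λ² - 25 - 25 = 400 - 50 ≡ 32; y = λ·(25 - 32) - 39 ≡ 33. → (32, 33)
3P: (32, 33) + (25, 39). λ = (39 - 33)/(25 - 32) ≡ 6/46 mod 53. 46⁻¹ ≡ 15 (mod 53), so λ ≡ 37.
  x = λ² - 32 - 25 = 1369 - 57 ≡ 40; y = λ·(32 - 40) - 33 ≡ 42. → (40, 42)
4P: (40, 42) + (25, 39). λ = (39 - 42)/(25 - 40) ≡ 50/38 mod 53. 38⁻¹ ≡ 7 (mod 53), so λ ≡ 32.
  x = λ² - 40 - 25 = 1024 - 65 ≡ 5; y = λ·(40 - 5) - 42 ≡ 18. → (5, 18)
5P: (5, 18) + (25, 39). λ = (39 - 18)/(25 - 5) ≡ 21/20 mod 53. 20⁻¹ ≡ 8 (mod 53) since 20·8 = 160 ≡ 1, so λ ≡ 9.
  x = λ² - 5 - 25 = 81 - 30 ≡ 51; y = λ·(5 - 51) - 18 ≡ 45. → (51, 45)
6P: (51, 45) + (25, 39). λ = (39 - 45)/(25 - 51) ≡ 47/27 mod 53. 27⁻¹ ≡ 2 (mod 53) since 27·2 = 54 ≡ 1, so λ ≡ 41.
  x = λ² - 51 - 25 = 1681 - 76 ≡ 15; y = λ·(51 - 15) - 45 ≡ 0. → (15, 0)
7P: (15, 0) + (25, 39). λ = (39 - 0)/(25 - 15) ≡ 39/10 mod 53. 10⁻¹ ≡ 16 (mod 53), so λ ≡ 41.
  x = λ² - 15 - 25 = 1681 - 40 ≡ 51; y = λ·(15 - 51) - 0 ≡ 8. → (51, 8)
8P: (51, 8) + (25, 39). λ = (39 - 8)/(25 - 51) ≡ 31/27 mod 53. 27⁻¹ ≡ 2 (mod 53) since 27·2 = 54 ≡ 1, so λ ≡ 9.
  x = λ² - 51 - 25 = 81 - 76 ≡ 5; y = λ·(51 - 5) - 8 ≡ 35. → (5, 35)
9P: (5, 35) + (25, 39). λ = (39 - 35)/(25 - 5) ≡ 4/20 mod 53. 20⁻¹ ≡ 8 (mod 53), so λ ≡ 32.
  x = λ² - 5 - 25 = 1024 - 30 ≡ 40; y = λ·(5 - 40) - 35 ≡ 11. → (40, 11)
10P: (40, 11) + (25, 39). λ = (39 - 11)/(25 - 40) ≡ 28/38 mod 53. 38⁻¹ ≡ 7 (mod 53), so λ ≡ 37.
  x = λ² - 40 - 25 = 1369 - 65 ≡ 32; y = λ·(40 - 32) - 11 ≡ 20. → (32, 20)
11P: (32, 20) + (25, 39). λ = (39 - 20)/(25 - 32) ≡ 19/46 mod 53. 46⁻¹ ≡ 15 (mod 53), so λ ≡ 20.
  x = λ² - 32 - 25 = 400 - 57 ≡ 25; y = λ·(32 - 25) - 20 ≡ 14. → (25, 14)
12P: (25, 14) + (25, 39): same x and y₁ ≡ -y₂, so the sum is the point at infinity.
12P = the point at infinity, so the order is 12.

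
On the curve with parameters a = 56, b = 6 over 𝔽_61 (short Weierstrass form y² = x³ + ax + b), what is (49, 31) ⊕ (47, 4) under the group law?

(49, 31) + (47, 4). λ = (4 - 31)/(47 - 49) ≡ 34/59 mod 61. 59⁻¹ ≡ 30 (mod 61), so λ ≡ 44.
  x = λ² - 49 - 47 = 1936 - 96 ≡ 10; y = λ·(49 - 10) - 31 ≡ 38. → (10, 38)

(10, 38)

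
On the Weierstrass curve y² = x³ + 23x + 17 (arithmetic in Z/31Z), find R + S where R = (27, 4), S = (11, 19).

(27, 4) + (11, 19). λ = (19 - 4)/(11 - 27) ≡ 15/15 mod 31. 15⁻¹ ≡ 29 (mod 31), so λ ≡ 1.
  x = λ² - 27 - 11 = 1 - 38 ≡ 25; y = λ·(27 - 25) - 4 ≡ 29. → (25, 29)

(25, 29)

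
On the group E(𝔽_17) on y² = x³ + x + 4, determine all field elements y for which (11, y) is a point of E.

none

x³ + 1x + 4 = 1346 ≡ 3 (mod 17).
3 is a non-residue mod 17; no y exists.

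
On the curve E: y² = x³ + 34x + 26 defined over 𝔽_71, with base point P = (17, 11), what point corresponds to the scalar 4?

Double-and-add on 4 = (100)₂. Start with P = (17, 11) for the leading 1-bit.
double: tangent at (17, 11): λ = (3·17² + 34)/(2·11) ≡ 49/22. 22⁻¹ ≡ 42 (mod 71), so λ ≡ 49·42 ≡ 70.
  x = λ² - 17 - 17 = 4900 - 34 ≡ 38; y = λ·(17 - 38) - 11 ≡ 10. → (38, 10)
double: tangent at (38, 10): λ = (3·38² + 34)/(2·10) ≡ 35/20. 20⁻¹ ≡ 32 (mod 71), so λ ≡ 35·32 ≡ 55.
  x = λ² - 38 - 38 = 3025 - 76 ≡ 38; y = λ·(38 - 38) - 10 ≡ 61. → (38, 61)

(38, 61)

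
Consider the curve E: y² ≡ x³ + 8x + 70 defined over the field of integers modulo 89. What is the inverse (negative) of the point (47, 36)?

(47, 53)

-(47, 36) = (47, -36 mod 89) = (47, 53).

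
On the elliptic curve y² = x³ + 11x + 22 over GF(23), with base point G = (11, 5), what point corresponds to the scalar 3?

(3, 6)

Repeated addition: build up to 3G.
2G: tangent at (11, 5): λ = (3·11² + 11)/(2·5) ≡ 6/10. 10⁻¹ ≡ 7 (mod 23), so λ ≡ 6·7 ≡ 19.
  x = λ² - 11 - 11 = 361 - 22 ≡ 17; y = λ·(11 - 17) - 5 ≡ 19. → (17, 19)
3G: (17, 19) + (11, 5). λ = (5 - 19)/(11 - 17) ≡ 9/17 mod 23. 17⁻¹ ≡ 19 (mod 23), so λ ≡ 10.
  x = λ² - 17 - 11 = 100 - 28 ≡ 3; y = λ·(17 - 3) - 19 ≡ 6. → (3, 6)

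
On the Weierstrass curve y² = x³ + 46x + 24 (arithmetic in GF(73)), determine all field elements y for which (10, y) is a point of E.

x³ + 46x + 24 = 1484 ≡ 24 (mod 73).
Square roots of 24 mod 73: 30 and 43 (since 30² = 900 ≡ 24).

30, 43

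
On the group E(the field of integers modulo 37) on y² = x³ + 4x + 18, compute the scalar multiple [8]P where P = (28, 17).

(31, 0)

Repeated addition: build up to 8P.
2P: tangent at (28, 17): λ = (3·28² + 4)/(2·17) ≡ 25/34. 34⁻¹ ≡ 12 (mod 37), so λ ≡ 25·12 ≡ 4.
  x = λ² - 28 - 28 = 16 - 56 ≡ 34; y = λ·(28 - 34) - 17 ≡ 33. → (34, 33)
3P: (34, 33) + (28, 17). λ = (17 - 33)/(28 - 34) ≡ 21/31 mod 37. 31⁻¹ ≡ 6 (mod 37) since 31·6 = 186 ≡ 1, so λ ≡ 15.
  x = λ² - 34 - 28 = 225 - 62 ≡ 15; y = λ·(34 - 15) - 33 ≡ 30. → (15, 30)
4P: (15, 30) + (28, 17). λ = (17 - 30)/(28 - 15) ≡ 24/13 mod 37. 13⁻¹ ≡ 20 (mod 37), so λ ≡ 36.
  x = λ² - 15 - 28 = 1296 - 43 ≡ 32; y = λ·(15 - 32) - 30 ≡ 24. → (32, 24)
5P: (32, 24) + (28, 17). λ = (17 - 24)/(28 - 32) ≡ 30/33 mod 37. 33⁻¹ ≡ 9 (mod 37), so λ ≡ 11.
  x = λ² - 32 - 28 = 121 - 60 ≡ 24; y = λ·(32 - 24) - 24 ≡ 27. → (24, 27)
6P: (24, 27) + (28, 17). λ = (17 - 27)/(28 - 24) ≡ 27/4 mod 37. 4⁻¹ ≡ 28 (mod 37), so λ ≡ 16.
  x = λ² - 24 - 28 = 256 - 52 ≡ 19; y = λ·(24 - 19) - 27 ≡ 16. → (19, 16)
7P: (19, 16) + (28, 17). λ = (17 - 16)/(28 - 19) ≡ 1/9 mod 37. 9⁻¹ ≡ 33 (mod 37), so λ ≡ 33.
  x = λ² - 19 - 28 = 1089 - 47 ≡ 6; y = λ·(19 - 6) - 16 ≡ 6. → (6, 6)
8P: (6, 6) + (28, 17). λ = (17 - 6)/(28 - 6) ≡ 11/22 mod 37. 22⁻¹ ≡ 32 (mod 37) since 22·32 = 704 ≡ 1, so λ ≡ 19.
  x = λ² - 6 - 28 = 361 - 34 ≡ 31; y = λ·(6 - 31) - 6 ≡ 0. → (31, 0)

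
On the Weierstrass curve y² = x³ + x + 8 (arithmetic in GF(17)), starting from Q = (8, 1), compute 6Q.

Double-and-add on 6 = (110)₂. Start with Q = (8, 1) for the leading 1-bit.
double: tangent at (8, 1): λ = (3·8² + 1)/(2·1) ≡ 6/2. 2⁻¹ ≡ 9 (mod 17), so λ ≡ 6·9 ≡ 3.
  x = λ² - 8 - 8 = 9 - 16 ≡ 10; y = λ·(8 - 10) - 1 ≡ 10. → (10, 10)
add Q: (10, 10) + (8, 1). λ = (1 - 10)/(8 - 10) ≡ 8/15 mod 17. 15⁻¹ ≡ 8 (mod 17) since 15·8 = 120 ≡ 1, so λ ≡ 13.
  x = λ² - 10 - 8 = 169 - 18 ≡ 15; y = λ·(10 - 15) - 10 ≡ 10. → (15, 10)
double: tangent at (15, 10): λ = (3·15² + 1)/(2·10) ≡ 13/3. 3⁻¹ ≡ 6 (mod 17) since 3·6 = 18 ≡ 1, so λ ≡ 13·6 ≡ 10.
  x = λ² - 15 - 15 = 100 - 30 ≡ 2; y = λ·(15 - 2) - 10 ≡ 1. → (2, 1)

(2, 1)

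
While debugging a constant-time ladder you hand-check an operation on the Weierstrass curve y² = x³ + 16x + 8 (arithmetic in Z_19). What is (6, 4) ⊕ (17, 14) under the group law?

(13, 0)

(6, 4) + (17, 14). λ = (14 - 4)/(17 - 6) ≡ 10/11 mod 19. 11⁻¹ ≡ 7 (mod 19) since 11·7 = 77 ≡ 1, so λ ≡ 13.
  x = λ² - 6 - 17 = 169 - 23 ≡ 13; y = λ·(6 - 13) - 4 ≡ 0. → (13, 0)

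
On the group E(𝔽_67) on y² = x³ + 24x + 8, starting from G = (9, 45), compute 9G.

Repeated addition: build up to 9G.
2G: tangent at (9, 45): λ = (3·9² + 24)/(2·45) ≡ 66/23. 23⁻¹ ≡ 35 (mod 67) since 23·35 = 805 ≡ 1, so λ ≡ 66·35 ≡ 32.
  x = λ² - 9 - 9 = 1024 - 18 ≡ 1; y = λ·(9 - 1) - 45 ≡ 10. → (1, 10)
3G: (1, 10) + (9, 45). λ = (45 - 10)/(9 - 1) ≡ 35/8 mod 67. 8⁻¹ ≡ 42 (mod 67) since 8·42 = 336 ≡ 1, so λ ≡ 63.
  x = λ² - 1 - 9 = 3969 - 10 ≡ 6; y = λ·(1 - 6) - 10 ≡ 10. → (6, 10)
4G: (6, 10) + (9, 45). λ = (45 - 10)/(9 - 6) ≡ 35/3 mod 67. 3⁻¹ ≡ 45 (mod 67) since 3·45 = 135 ≡ 1, so λ ≡ 34.
  x = λ² - 6 - 9 = 1156 - 15 ≡ 2; y = λ·(6 - 2) - 10 ≡ 59. → (2, 59)
5G: (2, 59) + (9, 45). λ = (45 - 59)/(9 - 2) ≡ 53/7 mod 67. 7⁻¹ ≡ 48 (mod 67), so λ ≡ 65.
  x = λ² - 2 - 9 = 4225 - 11 ≡ 60; y = λ·(2 - 60) - 59 ≡ 57. → (60, 57)
6G: (60, 57) + (9, 45). λ = (45 - 57)/(9 - 60) ≡ 55/16 mod 67. 16⁻¹ ≡ 21 (mod 67), so λ ≡ 16.
  x = λ² - 60 - 9 = 256 - 69 ≡ 53; y = λ·(60 - 53) - 57 ≡ 55. → (53, 55)
7G: (53, 55) + (9, 45). λ = (45 - 55)/(9 - 53) ≡ 57/23 mod 67. 23⁻¹ ≡ 35 (mod 67) since 23·35 = 805 ≡ 1, so λ ≡ 52.
  x = λ² - 53 - 9 = 2704 - 62 ≡ 29; y = λ·(53 - 29) - 55 ≡ 54. → (29, 54)
8G: (29, 54) + (9, 45). λ = (45 - 54)/(9 - 29) ≡ 58/47 mod 67. 47⁻¹ ≡ 10 (mod 67) since 47·10 = 470 ≡ 1, so λ ≡ 44.
  x = λ² - 29 - 9 = 1936 - 38 ≡ 22; y = λ·(29 - 22) - 54 ≡ 53. → (22, 53)
9G: (22, 53) + (9, 45). λ = (45 - 53)/(9 - 22) ≡ 59/54 mod 67. 54⁻¹ ≡ 36 (mod 67), so λ ≡ 47.
  x = λ² - 22 - 9 = 2209 - 31 ≡ 34; y = λ·(22 - 34) - 53 ≡ 53. → (34, 53)

(34, 53)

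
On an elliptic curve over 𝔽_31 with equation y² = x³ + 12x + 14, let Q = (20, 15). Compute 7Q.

(30, 30)

Double-and-add on 7 = (111)₂. Start with Q = (20, 15) for the leading 1-bit.
double: tangent at (20, 15): λ = (3·20² + 12)/(2·15) ≡ 3/30. 30⁻¹ ≡ 30 (mod 31) since 30·30 = 900 ≡ 1, so λ ≡ 3·30 ≡ 28.
  x = λ² - 20 - 20 = 784 - 40 ≡ 0; y = λ·(20 - 0) - 15 ≡ 18. → (0, 18)
add Q: (0, 18) + (20, 15). λ = (15 - 18)/(20 - 0) ≡ 28/20 mod 31. 20⁻¹ ≡ 14 (mod 31), so λ ≡ 20.
  x = λ² - 0 - 20 = 400 - 20 ≡ 8; y = λ·(0 - 8) - 18 ≡ 8. → (8, 8)
double: tangent at (8, 8): λ = (3·8² + 12)/(2·8) ≡ 18/16. 16⁻¹ ≡ 2 (mod 31), so λ ≡ 18·2 ≡ 5.
  x = λ² - 8 - 8 = 25 - 16 ≡ 9; y = λ·(8 - 9) - 8 ≡ 18. → (9, 18)
add Q: (9, 18) + (20, 15). λ = (15 - 18)/(20 - 9) ≡ 28/11 mod 31. 11⁻¹ ≡ 17 (mod 31), so λ ≡ 11.
  x = λ² - 9 - 20 = 121 - 29 ≡ 30; y = λ·(9 - 30) - 18 ≡ 30. → (30, 30)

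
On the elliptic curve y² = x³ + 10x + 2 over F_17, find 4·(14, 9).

(0, 11)

Write Q = (14, 9).
Repeated addition: build up to 4Q.
2Q: tangent at (14, 9): λ = (3·14² + 10)/(2·9) ≡ 3/1. 1⁻¹ ≡ 1 (mod 17), so λ ≡ 3·1 ≡ 3.
  x = λ² - 14 - 14 = 9 - 28 ≡ 15; y = λ·(14 - 15) - 9 ≡ 5. → (15, 5)
3Q: (15, 5) + (14, 9). λ = (9 - 5)/(14 - 15) ≡ 4/16 mod 17. 16⁻¹ ≡ 16 (mod 17), so λ ≡ 13.
  x = λ² - 15 - 14 = 169 - 29 ≡ 4; y = λ·(15 - 4) - 5 ≡ 2. → (4, 2)
4Q: (4, 2) + (14, 9). λ = (9 - 2)/(14 - 4) ≡ 7/10 mod 17. 10⁻¹ ≡ 12 (mod 17), so λ ≡ 16.
  x = λ² - 4 - 14 = 256 - 18 ≡ 0; y = λ·(4 - 0) - 2 ≡ 11. → (0, 11)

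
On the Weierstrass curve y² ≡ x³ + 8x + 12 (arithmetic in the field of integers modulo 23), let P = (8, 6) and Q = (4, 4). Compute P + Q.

(8, 6) + (4, 4). λ = (4 - 6)/(4 - 8) ≡ 21/19 mod 23. 19⁻¹ ≡ 17 (mod 23) since 19·17 = 323 ≡ 1, so λ ≡ 12.
  x = λ² - 8 - 4 = 144 - 12 ≡ 17; y = λ·(8 - 17) - 6 ≡ 1. → (17, 1)

(17, 1)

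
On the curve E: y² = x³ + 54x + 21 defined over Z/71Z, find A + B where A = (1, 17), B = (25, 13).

(47, 38)

(1, 17) + (25, 13). λ = (13 - 17)/(25 - 1) ≡ 67/24 mod 71. 24⁻¹ ≡ 3 (mod 71), so λ ≡ 59.
  x = λ² - 1 - 25 = 3481 - 26 ≡ 47; y = λ·(1 - 47) - 17 ≡ 38. → (47, 38)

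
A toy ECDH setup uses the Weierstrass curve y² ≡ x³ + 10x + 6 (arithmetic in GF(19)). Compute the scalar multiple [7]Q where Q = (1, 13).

Repeated addition: build up to 7Q.
2Q: tangent at (1, 13): λ = (3·1² + 10)/(2·13) ≡ 13/7. 7⁻¹ ≡ 11 (mod 19), so λ ≡ 13·11 ≡ 10.
  x = λ² - 1 - 1 = 100 - 2 ≡ 3; y = λ·(1 - 3) - 13 ≡ 5. → (3, 5)
3Q: (3, 5) + (1, 13). λ = (13 - 5)/(1 - 3) ≡ 8/17 mod 19. 17⁻¹ ≡ 9 (mod 19) since 17·9 = 153 ≡ 1, so λ ≡ 15.
  x = λ² - 3 - 1 = 225 - 4 ≡ 12; y = λ·(3 - 12) - 5 ≡ 12. → (12, 12)
4Q: (12, 12) + (1, 13). λ = (13 - 12)/(1 - 12) ≡ 1/8 mod 19. 8⁻¹ ≡ 12 (mod 19), so λ ≡ 12.
  x = λ² - 12 - 1 = 144 - 13 ≡ 17; y = λ·(12 - 17) - 12 ≡ 4. → (17, 4)
5Q: (17, 4) + (1, 13). λ = (13 - 4)/(1 - 17) ≡ 9/3 mod 19. 3⁻¹ ≡ 13 (mod 19) since 3·13 = 39 ≡ 1, so λ ≡ 3.
  x = λ² - 17 - 1 = 9 - 18 ≡ 10; y = λ·(17 - 10) - 4 ≡ 17. → (10, 17)
6Q: (10, 17) + (1, 13). λ = (13 - 17)/(1 - 10) ≡ 15/10 mod 19. 10⁻¹ ≡ 2 (mod 19) since 10·2 = 20 ≡ 1, so λ ≡ 11.
  x = λ² - 10 - 1 = 121 - 11 ≡ 15; y = λ·(10 - 15) - 17 ≡ 4. → (15, 4)
7Q: (15, 4) + (1, 13). λ = (13 - 4)/(1 - 15) ≡ 9/5 mod 19. 5⁻¹ ≡ 4 (mod 19) since 5·4 = 20 ≡ 1, so λ ≡ 17.
  x = λ² - 15 - 1 = 289 - 16 ≡ 7; y = λ·(15 - 7) - 4 ≡ 18. → (7, 18)

(7, 18)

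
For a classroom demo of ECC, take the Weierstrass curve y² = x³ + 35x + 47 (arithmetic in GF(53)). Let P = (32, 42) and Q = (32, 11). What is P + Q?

O

The two points share x = 32 and their y-coordinates satisfy 42 + 11 ≡ 0 (mod 53), so they are inverses. Their sum is O.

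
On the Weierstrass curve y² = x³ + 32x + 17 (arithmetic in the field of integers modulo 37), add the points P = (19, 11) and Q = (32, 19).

(19, 11) + (32, 19). λ = (19 - 11)/(32 - 19) ≡ 8/13 mod 37. 13⁻¹ ≡ 20 (mod 37), so λ ≡ 12.
  x = λ² - 19 - 32 = 144 - 51 ≡ 19; y = λ·(19 - 19) - 11 ≡ 26. → (19, 26)

(19, 26)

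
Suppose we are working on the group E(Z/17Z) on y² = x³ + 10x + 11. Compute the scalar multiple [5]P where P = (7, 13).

Double-and-add on 5 = (101)₂. Start with P = (7, 13) for the leading 1-bit.
double: tangent at (7, 13): λ = (3·7² + 10)/(2·13) ≡ 4/9. 9⁻¹ ≡ 2 (mod 17) since 9·2 = 18 ≡ 1, so λ ≡ 4·2 ≡ 8.
  x = λ² - 7 - 7 = 64 - 14 ≡ 16; y = λ·(7 - 16) - 13 ≡ 0. → (16, 0)
double: (16, 0) + (16, 0): same x and y₁ ≡ -y₂, so the sum is the point at infinity.
add P: the point at infinity + (7, 13) = (7, 13) (identity).

(7, 13)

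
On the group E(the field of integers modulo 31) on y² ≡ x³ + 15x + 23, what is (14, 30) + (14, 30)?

tangent at (14, 30): λ = (3·14² + 15)/(2·30) ≡ 14/29. 29⁻¹ ≡ 15 (mod 31) since 29·15 = 435 ≡ 1, so λ ≡ 14·15 ≡ 24.
  x = λ² - 14 - 14 = 576 - 28 ≡ 21; y = λ·(14 - 21) - 30 ≡ 19. → (21, 19)

(21, 19)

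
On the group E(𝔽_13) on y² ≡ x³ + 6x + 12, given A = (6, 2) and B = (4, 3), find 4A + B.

First 4A:
Double-and-add on 4 = (100)₂. Start with A = (6, 2) for the leading 1-bit.
double: tangent at (6, 2): λ = (3·6² + 6)/(2·2) ≡ 10/4. 4⁻¹ ≡ 10 (mod 13), so λ ≡ 10·10 ≡ 9.
  x = λ² - 6 - 6 = 81 - 12 ≡ 4; y = λ·(6 - 4) - 2 ≡ 3. → (4, 3)
double: tangent at (4, 3): λ = (3·4² + 6)/(2·3) ≡ 2/6. 6⁻¹ ≡ 11 (mod 13), so λ ≡ 2·11 ≡ 9.
  x = λ² - 4 - 4 = 81 - 8 ≡ 8; y = λ·(4 - 8) - 3 ≡ 0. → (8, 0)
4A = (8, 0).
Finally 4A + B:
(8, 0) + (4, 3). λ = (3 - 0)/(4 - 8) ≡ 3/9 mod 13. 9⁻¹ ≡ 3 (mod 13), so λ ≡ 9.
  x = λ² - 8 - 4 = 81 - 12 ≡ 4; y = λ·(8 - 4) - 0 ≡ 10. → (4, 10)

(4, 10)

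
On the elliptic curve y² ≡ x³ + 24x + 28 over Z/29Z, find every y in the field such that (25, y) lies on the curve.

10, 19

x³ + 24x + 28 = 16253 ≡ 13 (mod 29).
Square roots of 13 mod 29: 10 and 19 (since 10² = 100 ≡ 13).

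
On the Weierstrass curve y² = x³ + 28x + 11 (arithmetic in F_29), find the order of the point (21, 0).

2P: (21, 0) + (21, 0): same x and y₁ ≡ -y₂, so the sum is O.
2P = O, so the order is 2.

2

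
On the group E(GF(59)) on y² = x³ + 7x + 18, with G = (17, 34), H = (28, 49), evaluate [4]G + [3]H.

First 4G:
Repeated addition: build up to 4G.
2G: tangent at (17, 34): λ = (3·17² + 7)/(2·34) ≡ 48/9. 9⁻¹ ≡ 46 (mod 59) since 9·46 = 414 ≡ 1, so λ ≡ 48·46 ≡ 25.
  x = λ² - 17 - 17 = 625 - 34 ≡ 1; y = λ·(17 - 1) - 34 ≡ 12. → (1, 12)
3G: (1, 12) + (17, 34). λ = (34 - 12)/(17 - 1) ≡ 22/16 mod 59. 16⁻¹ ≡ 48 (mod 59) since 16·48 = 768 ≡ 1, so λ ≡ 53.
  x = λ² - 1 - 17 = 2809 - 18 ≡ 18; y = λ·(1 - 18) - 12 ≡ 31. → (18, 31)
4G: (18, 31) + (17, 34). λ = (34 - 31)/(17 - 18) ≡ 3/58 mod 59. 58⁻¹ ≡ 58 (mod 59) since 58·58 = 3364 ≡ 1, so λ ≡ 56.
  x = λ² - 18 - 17 = 3136 - 35 ≡ 33; y = λ·(18 - 33) - 31 ≡ 14. → (33, 14)
4G = (33, 14).
Next 3H:
Repeated addition: build up to 3H.
2H: tangent at (28, 49): λ = (3·28² + 7)/(2·49) ≡ 58/39. 39⁻¹ ≡ 56 (mod 59), so λ ≡ 58·56 ≡ 3.
  x = λ² - 28 - 28 = 9 - 56 ≡ 12; y = λ·(28 - 12) - 49 ≡ 58. → (12, 58)
3H: (12, 58) + (28, 49). λ = (49 - 58)/(28 - 12) ≡ 50/16 mod 59. 16⁻¹ ≡ 48 (mod 59) since 16·48 = 768 ≡ 1, so λ ≡ 40.
  x = λ² - 12 - 28 = 1600 - 40 ≡ 26; y = λ·(12 - 26) - 58 ≡ 31. → (26, 31)
3H = (26, 31).
Finally 4G + 3H:
(33, 14) + (26, 31). λ = (31 - 14)/(26 - 33) ≡ 17/52 mod 59. 52⁻¹ ≡ 42 (mod 59) since 52·42 = 2184 ≡ 1, so λ ≡ 6.
  x = λ² - 33 - 26 = 36 - 59 ≡ 36; y = λ·(33 - 36) - 14 ≡ 27. → (36, 27)

(36, 27)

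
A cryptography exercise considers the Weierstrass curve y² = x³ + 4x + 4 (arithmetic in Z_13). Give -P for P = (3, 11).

(3, 2)

-(3, 11) = (3, -11 mod 13) = (3, 2).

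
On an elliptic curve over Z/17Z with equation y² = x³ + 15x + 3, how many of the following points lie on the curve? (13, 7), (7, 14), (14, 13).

3

(13, 7): 7² ≡ 15, rhs ≡ 15 → on.
(7, 14): 14² ≡ 9, rhs ≡ 9 → on.
(14, 13): 13² ≡ 16, rhs ≡ 16 → on.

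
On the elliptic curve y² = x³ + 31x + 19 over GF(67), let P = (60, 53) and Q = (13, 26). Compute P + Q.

(60, 53) + (13, 26). λ = (26 - 53)/(13 - 60) ≡ 40/20 mod 67. 20⁻¹ ≡ 57 (mod 67), so λ ≡ 2.
  x = λ² - 60 - 13 = 4 - 73 ≡ 65; y = λ·(60 - 65) - 53 ≡ 4. → (65, 4)

(65, 4)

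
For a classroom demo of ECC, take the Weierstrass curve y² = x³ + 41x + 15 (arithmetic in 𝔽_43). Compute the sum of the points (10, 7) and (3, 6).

(23, 28)

(10, 7) + (3, 6). λ = (6 - 7)/(3 - 10) ≡ 42/36 mod 43. 36⁻¹ ≡ 6 (mod 43), so λ ≡ 37.
  x = λ² - 10 - 3 = 1369 - 13 ≡ 23; y = λ·(10 - 23) - 7 ≡ 28. → (23, 28)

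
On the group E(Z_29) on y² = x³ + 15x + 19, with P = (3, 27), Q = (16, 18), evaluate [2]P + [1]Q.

(2, 17)

First 2P:
Repeated addition: build up to 2P.
2P: tangent at (3, 27): λ = (3·3² + 15)/(2·27) ≡ 13/25. 25⁻¹ ≡ 7 (mod 29), so λ ≡ 13·7 ≡ 4.
  x = λ² - 3 - 3 = 16 - 6 ≡ 10; y = λ·(3 - 10) - 27 ≡ 3. → (10, 3)
2P = (10, 3).
Finally 2P + Q:
(10, 3) + (16, 18). λ = (18 - 3)/(16 - 10) ≡ 15/6 mod 29. 6⁻¹ ≡ 5 (mod 29), so λ ≡ 17.
  x = λ² - 10 - 16 = 289 - 26 ≡ 2; y = λ·(10 - 2) - 3 ≡ 17. → (2, 17)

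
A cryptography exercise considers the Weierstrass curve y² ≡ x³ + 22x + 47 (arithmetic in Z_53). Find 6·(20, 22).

Write G = (20, 22).
Repeated addition: build up to 6G.
2G: tangent at (20, 22): λ = (3·20² + 22)/(2·22) ≡ 3/44. 44⁻¹ ≡ 47 (mod 53) since 44·47 = 2068 ≡ 1, so λ ≡ 3·47 ≡ 35.
  x = λ² - 20 - 20 = 1225 - 40 ≡ 19; y = λ·(20 - 19) - 22 ≡ 13. → (19, 13)
3G: (19, 13) + (20, 22). λ = (22 - 13)/(20 - 19) ≡ 9/1 mod 53. 1⁻¹ ≡ 1 (mod 53), so λ ≡ 9.
  x = λ² - 19 - 20 = 81 - 39 ≡ 42; y = λ·(19 - 42) - 13 ≡ 45. → (42, 45)
4G: (42, 45) + (20, 22). λ = (22 - 45)/(20 - 42) ≡ 30/31 mod 53. 31⁻¹ ≡ 12 (mod 53), so λ ≡ 42.
  x = λ² - 42 - 20 = 1764 - 62 ≡ 6; y = λ·(42 - 6) - 45 ≡ 36. → (6, 36)
5G: (6, 36) + (20, 22). λ = (22 - 36)/(20 - 6) ≡ 39/14 mod 53. 14⁻¹ ≡ 19 (mod 53) since 14·19 = 266 ≡ 1, so λ ≡ 52.
  x = λ² - 6 - 20 = 2704 - 26 ≡ 28; y = λ·(6 - 28) - 36 ≡ 39. → (28, 39)
6G: (28, 39) + (20, 22). λ = (22 - 39)/(20 - 28) ≡ 36/45 mod 53. 45⁻¹ ≡ 33 (mod 53) since 45·33 = 1485 ≡ 1, so λ ≡ 22.
  x = λ² - 28 - 20 = 484 - 48 ≡ 12; y = λ·(28 - 12) - 39 ≡ 48. → (12, 48)

(12, 48)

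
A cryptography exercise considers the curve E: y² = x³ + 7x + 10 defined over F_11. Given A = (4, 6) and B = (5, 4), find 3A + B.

First 3A:
Repeated addition: build up to 3A.
2A: tangent at (4, 6): λ = (3·4² + 7)/(2·6) ≡ 0/1. 1⁻¹ ≡ 1 (mod 11), so λ ≡ 0·1 ≡ 0.
  x = λ² - 4 - 4 = 0 - 8 ≡ 3; y = λ·(4 - 3) - 6 ≡ 5. → (3, 5)
3A: (3, 5) + (4, 6). λ = (6 - 5)/(4 - 3) ≡ 1/1 mod 11. 1⁻¹ ≡ 1 (mod 11), so λ ≡ 1.
  x = λ² - 3 - 4 = 1 - 7 ≡ 5; y = λ·(3 - 5) - 5 ≡ 4. → (5, 4)
3A = (5, 4).
Finally 3A + B:
tangent at (5, 4): λ = (3·5² + 7)/(2·4) ≡ 5/8. 8⁻¹ ≡ 7 (mod 11), so λ ≡ 5·7 ≡ 2.
  x = λ² - 5 - 5 = 4 - 10 ≡ 5; y = λ·(5 - 5) - 4 ≡ 7. → (5, 7)

(5, 7)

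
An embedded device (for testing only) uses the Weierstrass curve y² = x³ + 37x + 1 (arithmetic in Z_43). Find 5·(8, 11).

Write G = (8, 11).
Double-and-add on 5 = (101)₂. Start with G = (8, 11) for the leading 1-bit.
double: tangent at (8, 11): λ = (3·8² + 37)/(2·11) ≡ 14/22. 22⁻¹ ≡ 2 (mod 43) since 22·2 = 44 ≡ 1, so λ ≡ 14·2 ≡ 28.
  x = λ² - 8 - 8 = 784 - 16 ≡ 37; y = λ·(8 - 37) - 11 ≡ 37. → (37, 37)
double: tangent at (37, 37): λ = (3·37² + 37)/(2·37) ≡ 16/31. 31⁻¹ ≡ 25 (mod 43), so λ ≡ 16·25 ≡ 13.
  x = λ² - 37 - 37 = 169 - 74 ≡ 9; y = λ·(37 - 9) - 37 ≡ 26. → (9, 26)
add G: (9, 26) + (8, 11). λ = (11 - 26)/(8 - 9) ≡ 28/42 mod 43. 42⁻¹ ≡ 42 (mod 43) since 42·42 = 1764 ≡ 1, so λ ≡ 15.
  x = λ² - 9 - 8 = 225 - 17 ≡ 36; y = λ·(9 - 36) - 26 ≡ 42. → (36, 42)

(36, 42)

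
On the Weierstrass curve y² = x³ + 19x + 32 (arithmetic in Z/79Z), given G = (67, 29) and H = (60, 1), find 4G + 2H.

First 4G:
Double-and-add on 4 = (100)₂. Start with G = (67, 29) for the leading 1-bit.
double: tangent at (67, 29): λ = (3·67² + 19)/(2·29) ≡ 56/58. 58⁻¹ ≡ 15 (mod 79), so λ ≡ 56·15 ≡ 50.
  x = λ² - 67 - 67 = 2500 - 134 ≡ 75; y = λ·(67 - 75) - 29 ≡ 45. → (75, 45)
double: tangent at (75, 45): λ = (3·75² + 19)/(2·45) ≡ 67/11. 11⁻¹ ≡ 36 (mod 79), so λ ≡ 67·36 ≡ 42.
  x = λ² - 75 - 75 = 1764 - 150 ≡ 34; y = λ·(75 - 34) - 45 ≡ 18. → (34, 18)
4G = (34, 18).
Next 2H:
Repeated addition: build up to 2H.
2H: tangent at (60, 1): λ = (3·60² + 19)/(2·1) ≡ 75/2. 2⁻¹ ≡ 40 (mod 79) since 2·40 = 80 ≡ 1, so λ ≡ 75·40 ≡ 77.
  x = λ² - 60 - 60 = 5929 - 120 ≡ 42; y = λ·(60 - 42) - 1 ≡ 42. → (42, 42)
2H = (42, 42).
Finally 4G + 2H:
(34, 18) + (42, 42). λ = (42 - 18)/(42 - 34) ≡ 24/8 mod 79. 8⁻¹ ≡ 10 (mod 79), so λ ≡ 3.
  x = λ² - 34 - 42 = 9 - 76 ≡ 12; y = λ·(34 - 12) - 18 ≡ 48. → (12, 48)

(12, 48)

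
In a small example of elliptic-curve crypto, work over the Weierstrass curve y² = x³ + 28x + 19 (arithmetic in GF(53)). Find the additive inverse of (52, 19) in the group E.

-(52, 19) = (52, -19 mod 53) = (52, 34).

(52, 34)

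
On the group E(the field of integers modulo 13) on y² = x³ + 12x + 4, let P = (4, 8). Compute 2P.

(2, 6)

tangent at (4, 8): λ = (3·4² + 12)/(2·8) ≡ 8/3. 3⁻¹ ≡ 9 (mod 13), so λ ≡ 8·9 ≡ 7.
  x = λ² - 4 - 4 = 49 - 8 ≡ 2; y = λ·(4 - 2) - 8 ≡ 6. → (2, 6)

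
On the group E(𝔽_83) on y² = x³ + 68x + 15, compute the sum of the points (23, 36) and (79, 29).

(29, 27)

(23, 36) + (79, 29). λ = (29 - 36)/(79 - 23) ≡ 76/56 mod 83. 56⁻¹ ≡ 43 (mod 83) since 56·43 = 2408 ≡ 1, so λ ≡ 31.
  x = λ² - 23 - 79 = 961 - 102 ≡ 29; y = λ·(23 - 29) - 36 ≡ 27. → (29, 27)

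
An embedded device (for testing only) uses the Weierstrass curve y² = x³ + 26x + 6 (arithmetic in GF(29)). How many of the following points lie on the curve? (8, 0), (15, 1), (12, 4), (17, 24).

(8, 0): 0² ≡ 0, rhs ≡ 1 → off.
(15, 1): 1² ≡ 1, rhs ≡ 1 → on.
(12, 4): 4² ≡ 16, rhs ≡ 16 → on.
(17, 24): 24² ≡ 25, rhs ≡ 25 → on.

3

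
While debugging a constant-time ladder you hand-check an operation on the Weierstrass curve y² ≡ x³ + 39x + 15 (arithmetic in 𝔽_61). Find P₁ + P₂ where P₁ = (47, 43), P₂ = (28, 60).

(38, 26)

(47, 43) + (28, 60). λ = (60 - 43)/(28 - 47) ≡ 17/42 mod 61. 42⁻¹ ≡ 16 (mod 61) since 42·16 = 672 ≡ 1, so λ ≡ 28.
  x = λ² - 47 - 28 = 784 - 75 ≡ 38; y = λ·(47 - 38) - 43 ≡ 26. → (38, 26)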